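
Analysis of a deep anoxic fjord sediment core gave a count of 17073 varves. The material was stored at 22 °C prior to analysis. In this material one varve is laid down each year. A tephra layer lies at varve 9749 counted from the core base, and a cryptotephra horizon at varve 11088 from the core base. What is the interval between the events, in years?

Separation: 11088 − 9749 = 1339 varves.
That is 1339 years at one varve per year.

1339 yr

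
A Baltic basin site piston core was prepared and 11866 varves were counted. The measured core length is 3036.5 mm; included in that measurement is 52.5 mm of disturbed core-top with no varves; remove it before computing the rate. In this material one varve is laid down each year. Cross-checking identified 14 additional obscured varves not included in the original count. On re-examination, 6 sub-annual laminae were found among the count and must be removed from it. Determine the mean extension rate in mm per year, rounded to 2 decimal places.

Correcting the raw count gives 11866 − 6 + 14 = 11874 true varves.
The growth record spans 3036.5 − 52.5 = 2984.0 mm.
Extension rate ≈ 2984.0 / 11874 = 0.25 mm per year.

0.25 mm per year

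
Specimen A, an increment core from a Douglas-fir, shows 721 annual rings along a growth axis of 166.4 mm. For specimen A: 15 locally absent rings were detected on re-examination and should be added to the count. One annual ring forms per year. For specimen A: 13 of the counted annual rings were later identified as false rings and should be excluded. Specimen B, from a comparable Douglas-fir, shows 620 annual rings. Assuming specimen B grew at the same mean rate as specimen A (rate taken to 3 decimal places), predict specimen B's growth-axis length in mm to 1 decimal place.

142.6 mm

Specimen A: after corrections the count is 721 − 13 + 15 = 723 annual rings.
A: Mean rate = 166.4 mm / 723 years ≈ 0.230 mm/yr.
B's length ≈ 0.230 × 620 = 142.6 mm.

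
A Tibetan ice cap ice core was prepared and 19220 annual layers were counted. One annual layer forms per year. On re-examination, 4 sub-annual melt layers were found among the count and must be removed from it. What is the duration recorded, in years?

19216 years

Correcting the raw count gives 19220 − 4 = 19216 true annual layers.
One annual layer per year makes the duration 19216 years.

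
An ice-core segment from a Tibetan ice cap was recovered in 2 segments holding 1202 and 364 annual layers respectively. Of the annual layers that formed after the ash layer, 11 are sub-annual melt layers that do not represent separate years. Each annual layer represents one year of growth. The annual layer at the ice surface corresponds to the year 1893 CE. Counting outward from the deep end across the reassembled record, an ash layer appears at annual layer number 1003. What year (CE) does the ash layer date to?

1341 CE

Total annual layers = 1202 + 364 = 1566.
1566 − 1003 = 563 annual layers lie beyond the ash layer toward the ice surface.
563 − 11 false = 552 true annual layers after the ash layer.
The annual layer at the ice surface is 1893 CE, so the ash layer dates to 1893 − 552 = 1341 CE.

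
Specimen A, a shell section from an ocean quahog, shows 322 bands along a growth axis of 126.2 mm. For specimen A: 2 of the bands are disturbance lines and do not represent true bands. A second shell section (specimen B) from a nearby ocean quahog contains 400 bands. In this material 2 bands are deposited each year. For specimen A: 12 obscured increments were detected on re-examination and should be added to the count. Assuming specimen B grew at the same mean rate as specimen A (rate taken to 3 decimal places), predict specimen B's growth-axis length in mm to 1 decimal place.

Specimen A: after corrections the count is 322 − 2 + 12 = 332 bands.
Specimen A: with 2 bands per year, 332 / 2 = 166 years.
A: 126.2 mm over 166 years gives 126.2 / 166 ≈ 0.760 mm/year.
Specimen B: dividing by 2 bands per year: 400 / 2 = 200 years. For B, 0.760 mm/year × 200 years = 152.0 mm.

152.0 mm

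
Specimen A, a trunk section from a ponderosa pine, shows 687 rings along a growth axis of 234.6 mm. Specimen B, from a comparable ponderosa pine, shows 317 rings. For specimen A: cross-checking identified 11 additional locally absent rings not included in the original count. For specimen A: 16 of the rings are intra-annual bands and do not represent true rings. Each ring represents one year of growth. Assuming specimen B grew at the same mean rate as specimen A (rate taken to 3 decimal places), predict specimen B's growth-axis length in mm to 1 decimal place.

109.0 mm

Specimen A: true ring count = 687 − 16 + 11 = 682.
A: Mean rate = 234.6 mm / 682 years ≈ 0.344 mm/yr.
B's length ≈ 0.344 × 317 = 109.0 mm.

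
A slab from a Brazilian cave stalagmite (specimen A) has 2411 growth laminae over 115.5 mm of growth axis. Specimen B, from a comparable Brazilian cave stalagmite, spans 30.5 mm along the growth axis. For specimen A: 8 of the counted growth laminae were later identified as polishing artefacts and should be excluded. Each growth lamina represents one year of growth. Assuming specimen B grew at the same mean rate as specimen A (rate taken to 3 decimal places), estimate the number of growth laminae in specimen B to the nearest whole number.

635 growth laminae

Specimen A: correcting the raw count gives 2411 − 8 = 2403 true growth laminae.
A: Mean rate = 115.5 mm / 2403 years ≈ 0.048 mm/year.
B spans 30.5 / 0.048 = 635.42 years ≈ 635 growth laminae.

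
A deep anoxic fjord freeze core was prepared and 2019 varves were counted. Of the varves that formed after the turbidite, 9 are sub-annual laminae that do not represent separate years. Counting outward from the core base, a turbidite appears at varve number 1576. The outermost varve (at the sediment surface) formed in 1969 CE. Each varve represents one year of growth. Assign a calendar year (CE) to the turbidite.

1535 CE

The turbidite sits at varve 1576 from the core base, so 2019 − 1576 = 443 varves formed after it.
443 − 9 false = 434 true varves after the turbidite.
1969 − 434 = 1535 CE.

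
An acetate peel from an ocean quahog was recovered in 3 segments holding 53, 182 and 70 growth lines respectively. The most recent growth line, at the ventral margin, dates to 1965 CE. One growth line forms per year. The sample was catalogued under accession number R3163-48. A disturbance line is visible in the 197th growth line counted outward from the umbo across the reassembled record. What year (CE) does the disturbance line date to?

1857 CE

Total growth lines = 53 + 182 + 70 = 305.
305 − 197 = 108 growth lines lie beyond the disturbance line toward the ventral margin.
Counting back 108 years from 1965 CE places the disturbance line in 1965 − 108 = 1857 CE.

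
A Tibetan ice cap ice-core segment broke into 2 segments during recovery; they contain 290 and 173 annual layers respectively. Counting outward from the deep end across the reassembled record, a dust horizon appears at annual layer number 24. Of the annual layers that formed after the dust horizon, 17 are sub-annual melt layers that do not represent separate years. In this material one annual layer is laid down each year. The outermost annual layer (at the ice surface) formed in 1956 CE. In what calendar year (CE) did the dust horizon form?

Total annual layers = 290 + 173 = 463.
The dust horizon sits at annual layer 24 from the deep end, so 463 − 24 = 439 annual layers formed after it.
Excluding 17 false annual layers: 439 − 17 = 422.
The annual layer at the ice surface is 1956 CE, so the dust horizon dates to 1956 − 422 = 1534 CE.

1534 CE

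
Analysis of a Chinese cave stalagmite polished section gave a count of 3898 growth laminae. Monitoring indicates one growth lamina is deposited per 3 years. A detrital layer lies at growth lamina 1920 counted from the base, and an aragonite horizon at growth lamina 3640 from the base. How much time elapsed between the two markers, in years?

5160 years

3640 − 1920 = 1720 growth laminae lie between the two events.
At 3 years per growth lamina, 1720 × 3 = 5160 years.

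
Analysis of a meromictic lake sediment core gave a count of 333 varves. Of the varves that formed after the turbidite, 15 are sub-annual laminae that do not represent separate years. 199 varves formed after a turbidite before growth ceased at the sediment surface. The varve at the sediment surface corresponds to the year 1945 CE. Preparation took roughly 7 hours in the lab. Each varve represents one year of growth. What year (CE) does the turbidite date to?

1761 CE

199 varves formed after the turbidite.
199 − 15 false = 184 true varves after the turbidite.
1945 − 184 = 1761 CE.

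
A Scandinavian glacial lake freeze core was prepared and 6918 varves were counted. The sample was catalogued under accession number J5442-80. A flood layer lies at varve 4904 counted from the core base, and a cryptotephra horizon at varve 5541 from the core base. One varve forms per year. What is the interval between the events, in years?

5541 − 4904 = 637 varves lie between the two events.
At one varve per year, 637 years elapsed between them.

637 yr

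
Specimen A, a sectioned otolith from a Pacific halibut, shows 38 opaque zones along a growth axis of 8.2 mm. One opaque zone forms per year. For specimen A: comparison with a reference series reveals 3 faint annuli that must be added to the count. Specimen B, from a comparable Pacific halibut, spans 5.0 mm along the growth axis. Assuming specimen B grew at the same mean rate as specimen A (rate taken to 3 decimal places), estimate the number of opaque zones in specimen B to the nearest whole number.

Specimen A: after corrections the count is 38 + 3 = 41 opaque zones.
A: 8.2 mm over 41 years gives 8.2 / 41 ≈ 0.200 mm per year.
Specimen B: 5.0 mm / 0.200 mm per year = 25.00 years ≈ 25 opaque zones.

25 opaque zones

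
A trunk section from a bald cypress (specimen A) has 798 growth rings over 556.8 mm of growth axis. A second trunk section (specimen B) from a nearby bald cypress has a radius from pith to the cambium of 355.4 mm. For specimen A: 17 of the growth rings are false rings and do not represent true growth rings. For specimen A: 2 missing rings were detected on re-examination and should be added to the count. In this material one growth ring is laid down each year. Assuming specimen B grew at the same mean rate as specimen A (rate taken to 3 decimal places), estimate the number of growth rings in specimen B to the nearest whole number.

500 growth rings

Specimen A: after corrections the count is 798 − 17 + 2 = 783 growth rings.
A: 556.8 mm over 783 years gives 556.8 / 783 ≈ 0.711 mm per year.
Specimen B: 355.4 mm / 0.711 mm per year = 499.86 years ≈ 500 growth rings.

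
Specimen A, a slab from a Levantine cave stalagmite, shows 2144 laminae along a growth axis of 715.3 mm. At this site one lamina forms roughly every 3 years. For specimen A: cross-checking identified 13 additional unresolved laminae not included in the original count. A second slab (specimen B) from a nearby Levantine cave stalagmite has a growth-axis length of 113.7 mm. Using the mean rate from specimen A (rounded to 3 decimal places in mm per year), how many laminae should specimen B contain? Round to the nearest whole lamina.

341 laminae

Specimen A: true lamina count = 2144 + 13 = 2157.
Specimen A: multiplying by 3 years per lamina: 2157 × 3 = 6471 years.
A: Extension rate ≈ 715.3 / 6471 = 0.111 mm/yr.
For B, 113.7 / 0.111 = 1024.32 years; at 3 years per lamina that is 1024.32 / 3 ≈ 341 laminae.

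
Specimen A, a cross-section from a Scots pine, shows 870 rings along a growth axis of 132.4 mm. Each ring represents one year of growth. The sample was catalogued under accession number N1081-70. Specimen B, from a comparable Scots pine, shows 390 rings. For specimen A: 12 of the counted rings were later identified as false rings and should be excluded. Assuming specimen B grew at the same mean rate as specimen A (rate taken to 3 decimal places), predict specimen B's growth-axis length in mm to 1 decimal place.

60.1 mm

Specimen A: after corrections the count is 870 − 12 = 858 rings.
A: 132.4 mm over 858 years gives 132.4 / 858 ≈ 0.154 mm/year.
For B, 0.154 mm/year × 390 years = 60.1 mm.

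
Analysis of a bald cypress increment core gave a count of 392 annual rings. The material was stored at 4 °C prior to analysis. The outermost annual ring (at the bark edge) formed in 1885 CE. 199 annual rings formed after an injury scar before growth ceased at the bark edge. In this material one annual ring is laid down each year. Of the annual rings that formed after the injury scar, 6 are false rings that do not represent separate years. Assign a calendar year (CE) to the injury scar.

There are 199 annual rings younger than the injury scar.
199 − 6 false = 193 true annual rings after the injury scar.
The annual ring at the bark edge is 1885 CE, so the injury scar dates to 1885 − 193 = 1692 CE.

1692 CE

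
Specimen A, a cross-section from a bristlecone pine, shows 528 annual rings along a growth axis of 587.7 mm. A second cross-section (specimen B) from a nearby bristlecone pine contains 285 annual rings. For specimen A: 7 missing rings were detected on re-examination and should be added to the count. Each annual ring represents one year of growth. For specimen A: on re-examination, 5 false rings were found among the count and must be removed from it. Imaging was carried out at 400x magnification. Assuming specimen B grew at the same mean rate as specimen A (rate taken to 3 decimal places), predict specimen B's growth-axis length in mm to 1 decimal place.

316.1 mm

Specimen A: correcting the raw count gives 528 − 5 + 7 = 530 true annual rings.
A: 587.7 mm over 530 years gives 587.7 / 530 ≈ 1.109 mm/year.
B's length ≈ 1.109 × 285 = 316.1 mm.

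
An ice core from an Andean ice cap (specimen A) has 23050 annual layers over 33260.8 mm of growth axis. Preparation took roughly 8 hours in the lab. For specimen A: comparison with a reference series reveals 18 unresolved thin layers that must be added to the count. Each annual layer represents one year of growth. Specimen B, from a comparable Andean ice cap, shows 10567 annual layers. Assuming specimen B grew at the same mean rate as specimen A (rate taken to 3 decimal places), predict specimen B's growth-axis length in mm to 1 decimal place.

15237.6 mm

Specimen A: after corrections the count is 23050 + 18 = 23068 annual layers.
A: 33260.8 mm over 23068 years gives 33260.8 / 23068 ≈ 1.442 mm/year.
Length of B = 1.442 × 10567 = 15237.6 mm.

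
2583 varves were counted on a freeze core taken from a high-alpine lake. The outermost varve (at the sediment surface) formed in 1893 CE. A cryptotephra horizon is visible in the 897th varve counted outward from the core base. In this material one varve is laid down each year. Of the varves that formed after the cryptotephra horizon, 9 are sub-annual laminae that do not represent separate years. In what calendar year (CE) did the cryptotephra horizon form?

The cryptotephra horizon sits at varve 897 from the core base, so 2583 − 897 = 1686 varves formed after it.
Excluding 9 false varves: 1686 − 9 = 1677.
1893 − 1677 = 216 CE.

216 CE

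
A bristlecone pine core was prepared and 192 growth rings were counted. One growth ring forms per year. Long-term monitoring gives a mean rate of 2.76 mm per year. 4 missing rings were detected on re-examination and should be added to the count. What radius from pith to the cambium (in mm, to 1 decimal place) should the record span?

After corrections the count is 192 + 4 = 196 growth rings.
196 years at 2.76 mm/year gives 2.76 × 196 = 541.0 mm.

541.0 mm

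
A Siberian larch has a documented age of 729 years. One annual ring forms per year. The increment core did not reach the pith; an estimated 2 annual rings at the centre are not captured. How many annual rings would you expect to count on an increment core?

One annual ring per year gives 729 annual rings over 729 years.
729 − 2 missed = 727 annual rings expected in the prepared section.

727 annual rings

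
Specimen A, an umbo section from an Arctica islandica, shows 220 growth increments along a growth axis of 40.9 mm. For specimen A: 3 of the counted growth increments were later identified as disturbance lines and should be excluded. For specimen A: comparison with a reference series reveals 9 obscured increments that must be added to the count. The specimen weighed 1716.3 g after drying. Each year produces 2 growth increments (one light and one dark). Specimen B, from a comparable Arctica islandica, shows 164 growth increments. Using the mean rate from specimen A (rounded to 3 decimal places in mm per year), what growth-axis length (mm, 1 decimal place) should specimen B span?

29.7 mm

Specimen A: correcting the raw count gives 220 − 3 + 9 = 226 true growth increments.
Specimen A: with 2 growth increments per year, 226 / 2 = 113 years.
A: 40.9 mm over 113 years gives 40.9 / 113 ≈ 0.362 mm/yr.
Specimen B: dividing by 2 growth increments per year: 164 / 2 = 82 years. B's length ≈ 0.362 × 82 = 29.7 mm.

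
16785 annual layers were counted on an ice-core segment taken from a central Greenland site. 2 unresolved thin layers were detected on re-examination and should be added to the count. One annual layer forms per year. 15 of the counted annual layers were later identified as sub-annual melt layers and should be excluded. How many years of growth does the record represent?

Adjusted count: 16785 − 15 + 2 = 16772 annual layers.
At one annual layer per year, that is 16772 years.

16772 yr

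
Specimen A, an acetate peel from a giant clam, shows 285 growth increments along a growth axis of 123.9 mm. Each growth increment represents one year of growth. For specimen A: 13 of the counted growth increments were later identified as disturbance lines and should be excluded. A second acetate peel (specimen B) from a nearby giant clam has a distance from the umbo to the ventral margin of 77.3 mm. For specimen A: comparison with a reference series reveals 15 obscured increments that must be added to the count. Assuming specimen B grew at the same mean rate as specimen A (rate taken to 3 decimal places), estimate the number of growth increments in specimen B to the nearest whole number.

Specimen A: true growth increment count = 285 − 13 + 15 = 287.
A: Mean rate = 123.9 mm / 287 years ≈ 0.432 mm/year.
B spans 77.3 / 0.432 = 178.94 years ≈ 179 growth increments.

179 growth increments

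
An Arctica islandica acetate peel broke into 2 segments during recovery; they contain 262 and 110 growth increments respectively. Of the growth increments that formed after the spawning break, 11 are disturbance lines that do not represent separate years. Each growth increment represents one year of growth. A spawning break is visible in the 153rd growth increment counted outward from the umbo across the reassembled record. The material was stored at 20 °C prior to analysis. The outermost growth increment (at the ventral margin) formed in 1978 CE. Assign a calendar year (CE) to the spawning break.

1770 CE

Total growth increments = 262 + 110 = 372.
The spawning break sits at growth increment 153 from the umbo, so 372 − 153 = 219 growth increments formed after it.
Removing the 11 false growth increments leaves 219 − 11 = 208 true growth increments beyond the spawning break.
The growth increment at the ventral margin is 1978 CE, so the spawning break dates to 1978 − 208 = 1770 CE.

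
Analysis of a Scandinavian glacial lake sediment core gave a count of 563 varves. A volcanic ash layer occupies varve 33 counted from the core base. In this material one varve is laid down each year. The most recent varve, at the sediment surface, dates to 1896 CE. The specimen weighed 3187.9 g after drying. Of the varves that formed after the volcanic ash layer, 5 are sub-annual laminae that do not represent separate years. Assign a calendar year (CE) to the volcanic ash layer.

Between varve 33 and the sediment surface there are 563 − 33 = 530 varves.
Excluding 5 false varves: 530 − 5 = 525.
The varve at the sediment surface is 1896 CE, so the volcanic ash layer dates to 1896 − 525 = 1371 CE.

1371 CE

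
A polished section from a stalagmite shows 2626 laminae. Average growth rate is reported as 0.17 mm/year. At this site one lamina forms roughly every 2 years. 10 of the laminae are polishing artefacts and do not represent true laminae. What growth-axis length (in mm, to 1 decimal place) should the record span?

True lamina count = 2626 − 10 = 2616.
2616 laminae at 2 years each span 2616 × 2 = 5232 years.
5232 years at 0.17 mm/year gives 0.17 × 5232 = 889.4 mm.

889.4 mm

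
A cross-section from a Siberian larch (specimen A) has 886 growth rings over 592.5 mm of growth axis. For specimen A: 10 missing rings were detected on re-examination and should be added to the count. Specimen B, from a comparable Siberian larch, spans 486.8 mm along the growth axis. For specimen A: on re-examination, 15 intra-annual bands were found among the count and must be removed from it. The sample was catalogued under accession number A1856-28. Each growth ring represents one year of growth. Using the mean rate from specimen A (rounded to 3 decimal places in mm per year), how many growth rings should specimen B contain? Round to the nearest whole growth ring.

723 growth rings

Specimen A: true growth ring count = 886 − 15 + 10 = 881.
A: Mean rate = 592.5 mm / 881 years ≈ 0.673 mm per year.
B spans 486.8 / 0.673 = 723.33 years ≈ 723 growth rings.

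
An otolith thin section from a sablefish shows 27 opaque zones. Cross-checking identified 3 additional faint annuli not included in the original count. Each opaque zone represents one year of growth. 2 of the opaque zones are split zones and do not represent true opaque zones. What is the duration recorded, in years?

28 years

Correcting the raw count gives 27 − 2 + 3 = 28 true opaque zones.
One opaque zone per year makes the duration 28 years.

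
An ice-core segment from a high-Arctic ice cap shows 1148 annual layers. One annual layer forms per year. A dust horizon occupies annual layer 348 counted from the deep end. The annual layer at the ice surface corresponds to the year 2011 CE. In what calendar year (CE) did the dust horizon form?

Between annual layer 348 and the ice surface there are 1148 − 348 = 800 annual layers.
2011 − 800 = 1211 CE.

1211 CE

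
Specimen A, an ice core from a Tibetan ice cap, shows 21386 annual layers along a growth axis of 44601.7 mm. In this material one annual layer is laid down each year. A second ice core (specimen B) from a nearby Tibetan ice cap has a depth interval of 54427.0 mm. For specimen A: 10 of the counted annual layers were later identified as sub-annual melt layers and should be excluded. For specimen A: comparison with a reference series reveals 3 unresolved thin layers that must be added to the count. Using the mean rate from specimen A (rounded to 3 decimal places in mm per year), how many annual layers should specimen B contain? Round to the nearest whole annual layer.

26092 annual layers

Specimen A: adjusted count: 21386 − 10 + 3 = 21379 annual layers.
A: 44601.7 mm over 21379 years gives 44601.7 / 21379 ≈ 2.086 mm per year.
B spans 54427.0 / 2.086 = 26091.56 years ≈ 26092 annual layers.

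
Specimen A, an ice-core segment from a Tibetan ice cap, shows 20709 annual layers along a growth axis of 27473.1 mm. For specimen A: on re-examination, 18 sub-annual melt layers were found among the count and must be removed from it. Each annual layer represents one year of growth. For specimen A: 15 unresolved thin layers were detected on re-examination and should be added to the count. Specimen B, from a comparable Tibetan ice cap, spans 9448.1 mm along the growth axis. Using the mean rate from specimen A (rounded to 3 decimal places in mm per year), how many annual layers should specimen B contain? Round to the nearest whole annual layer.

7120 annual layers

Specimen A: adjusted count: 20709 − 18 + 15 = 20706 annual layers.
A: Mean rate = 27473.1 mm / 20706 years ≈ 1.327 mm/yr.
B spans 9448.1 / 1.327 = 7119.89 years ≈ 7120 annual layers.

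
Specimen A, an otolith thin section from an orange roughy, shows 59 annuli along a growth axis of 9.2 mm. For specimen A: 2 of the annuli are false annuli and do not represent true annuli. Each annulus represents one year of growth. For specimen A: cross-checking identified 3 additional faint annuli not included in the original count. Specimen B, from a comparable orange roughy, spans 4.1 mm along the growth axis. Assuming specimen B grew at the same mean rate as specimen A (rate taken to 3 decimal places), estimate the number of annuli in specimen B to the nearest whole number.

27 annuli

Specimen A: adjusted count: 59 − 2 + 3 = 60 annuli.
A: 9.2 mm over 60 years gives 9.2 / 60 ≈ 0.153 mm/year.
B spans 4.1 / 0.153 = 26.80 years ≈ 27 annuli.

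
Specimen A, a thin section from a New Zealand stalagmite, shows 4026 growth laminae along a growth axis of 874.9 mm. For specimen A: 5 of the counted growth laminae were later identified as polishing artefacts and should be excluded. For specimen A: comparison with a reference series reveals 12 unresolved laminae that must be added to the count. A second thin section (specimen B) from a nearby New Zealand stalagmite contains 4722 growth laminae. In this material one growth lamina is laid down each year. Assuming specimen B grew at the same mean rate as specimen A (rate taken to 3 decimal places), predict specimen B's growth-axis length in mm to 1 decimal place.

Specimen A: after corrections the count is 4026 − 5 + 12 = 4033 growth laminae.
A: 874.9 mm over 4033 years gives 874.9 / 4033 ≈ 0.217 mm/year.
B's length ≈ 0.217 × 4722 = 1024.7 mm.

1024.7 mm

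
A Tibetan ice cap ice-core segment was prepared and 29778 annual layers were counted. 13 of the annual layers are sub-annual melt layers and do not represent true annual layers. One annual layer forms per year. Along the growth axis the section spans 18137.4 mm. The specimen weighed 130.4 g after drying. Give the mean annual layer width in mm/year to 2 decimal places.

0.61 mm/year

After corrections the count is 29778 − 13 = 29765 annual layers.
18137.4 mm over 29765 years gives 18137.4 / 29765 ≈ 0.61 mm/year.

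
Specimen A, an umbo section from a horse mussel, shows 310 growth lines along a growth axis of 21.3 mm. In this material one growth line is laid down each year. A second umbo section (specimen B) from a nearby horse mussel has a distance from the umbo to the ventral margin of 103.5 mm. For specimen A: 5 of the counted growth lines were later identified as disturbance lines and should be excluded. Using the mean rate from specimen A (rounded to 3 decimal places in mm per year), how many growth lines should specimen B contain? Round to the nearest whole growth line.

1479 growth lines

Specimen A: correcting the raw count gives 310 − 5 = 305 true growth lines.
A: Extension rate ≈ 21.3 / 305 = 0.070 mm/yr.
B spans 103.5 / 0.070 = 1478.57 years ≈ 1479 growth lines.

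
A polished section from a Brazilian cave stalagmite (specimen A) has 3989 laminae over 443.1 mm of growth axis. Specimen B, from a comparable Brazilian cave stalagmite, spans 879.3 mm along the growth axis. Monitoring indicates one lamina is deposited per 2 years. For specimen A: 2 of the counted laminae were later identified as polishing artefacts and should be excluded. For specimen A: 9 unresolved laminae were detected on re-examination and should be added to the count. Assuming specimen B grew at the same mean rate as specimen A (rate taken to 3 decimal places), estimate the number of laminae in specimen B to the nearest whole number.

7994 laminae

Specimen A: after corrections the count is 3989 − 2 + 9 = 3996 laminae.
Specimen A: multiplying by 2 years per lamina: 3996 × 2 = 7992 years.
A: 443.1 mm over 7992 years gives 443.1 / 7992 ≈ 0.055 mm per year.
For B, 879.3 / 0.055 = 15987.27 years; at 2 years per lamina that is 15987.27 / 2 ≈ 7994 laminae.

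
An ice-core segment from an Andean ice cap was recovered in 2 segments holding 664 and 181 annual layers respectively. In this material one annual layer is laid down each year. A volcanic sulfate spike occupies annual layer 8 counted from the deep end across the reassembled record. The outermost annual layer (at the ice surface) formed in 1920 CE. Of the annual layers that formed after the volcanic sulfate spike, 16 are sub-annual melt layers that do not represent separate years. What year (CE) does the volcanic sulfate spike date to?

1099 CE

Total annual layers = 664 + 181 = 845.
The volcanic sulfate spike sits at annual layer 8 from the deep end, so 845 − 8 = 837 annual layers formed after it.
Excluding 16 false annual layers: 837 − 16 = 821.
The annual layer at the ice surface is 1920 CE, so the volcanic sulfate spike dates to 1920 − 821 = 1099 CE.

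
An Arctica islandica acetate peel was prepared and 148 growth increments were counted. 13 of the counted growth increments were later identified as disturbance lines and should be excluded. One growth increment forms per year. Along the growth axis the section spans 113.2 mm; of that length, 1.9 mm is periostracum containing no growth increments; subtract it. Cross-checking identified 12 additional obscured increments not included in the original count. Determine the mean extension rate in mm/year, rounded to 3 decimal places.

After corrections the count is 148 − 13 + 12 = 147 growth increments.
Removing the 1.9 mm offcut leaves 113.2 − 1.9 = 111.3 mm.
Mean rate = 111.3 mm / 147 years ≈ 0.757 mm/year.

0.757 mm/year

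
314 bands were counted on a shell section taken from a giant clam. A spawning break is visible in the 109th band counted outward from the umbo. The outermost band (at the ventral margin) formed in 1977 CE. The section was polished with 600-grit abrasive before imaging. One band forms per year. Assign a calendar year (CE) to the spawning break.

1772 CE

The spawning break sits at band 109 from the umbo, so 314 − 109 = 205 bands formed after it.
Counting back 205 years from 1977 CE places the spawning break in 1977 − 205 = 1772 CE.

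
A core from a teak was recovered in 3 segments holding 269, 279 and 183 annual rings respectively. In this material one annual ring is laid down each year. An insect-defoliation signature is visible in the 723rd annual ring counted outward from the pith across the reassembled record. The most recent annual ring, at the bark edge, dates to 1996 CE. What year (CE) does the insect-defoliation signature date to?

Total annual rings = 269 + 279 + 183 = 731.
731 − 723 = 8 annual rings lie beyond the insect-defoliation signature toward the bark edge.
The annual ring at the bark edge is 1996 CE, so the insect-defoliation signature dates to 1996 − 8 = 1988 CE.

1988 CE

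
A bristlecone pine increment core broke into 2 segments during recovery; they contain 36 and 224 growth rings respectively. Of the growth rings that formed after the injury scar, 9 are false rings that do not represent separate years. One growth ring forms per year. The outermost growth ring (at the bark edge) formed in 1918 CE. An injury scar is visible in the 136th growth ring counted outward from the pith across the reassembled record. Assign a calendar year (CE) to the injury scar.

Total growth rings = 36 + 224 = 260.
The injury scar sits at growth ring 136 from the pith, so 260 − 136 = 124 growth rings formed after it.
Excluding 9 false growth rings: 124 − 9 = 115.
The growth ring at the bark edge is 1918 CE, so the injury scar dates to 1918 − 115 = 1803 CE.

1803 CE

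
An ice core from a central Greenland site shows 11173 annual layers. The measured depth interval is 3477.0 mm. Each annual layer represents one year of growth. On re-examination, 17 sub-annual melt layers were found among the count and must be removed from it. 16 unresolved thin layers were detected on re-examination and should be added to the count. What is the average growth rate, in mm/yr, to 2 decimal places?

Adjusted count: 11173 − 17 + 16 = 11172 annual layers.
Mean rate = 3477.0 mm / 11172 years ≈ 0.31 mm/yr.

0.31 mm/yr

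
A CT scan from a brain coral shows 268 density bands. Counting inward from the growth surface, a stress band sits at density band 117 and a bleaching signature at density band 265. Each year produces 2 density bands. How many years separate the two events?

Separation: 265 − 117 = 148 density bands.
Dividing by 2 density bands per year: 148 / 2 = 74 years.

74 years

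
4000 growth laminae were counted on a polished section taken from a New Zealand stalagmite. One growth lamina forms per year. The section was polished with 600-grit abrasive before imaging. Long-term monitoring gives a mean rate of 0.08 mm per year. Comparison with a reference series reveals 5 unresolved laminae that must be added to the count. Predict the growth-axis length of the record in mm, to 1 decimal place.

Adjusted count: 4000 + 5 = 4005 growth laminae.
4005 years at 0.08 mm/year gives 0.08 × 4005 = 320.4 mm.

320.4 mm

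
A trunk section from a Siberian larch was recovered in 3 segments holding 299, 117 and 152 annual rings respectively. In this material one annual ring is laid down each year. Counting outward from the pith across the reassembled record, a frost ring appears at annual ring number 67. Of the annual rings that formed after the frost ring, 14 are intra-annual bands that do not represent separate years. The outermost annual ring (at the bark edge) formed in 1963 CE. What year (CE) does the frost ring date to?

Total annual rings = 299 + 117 + 152 = 568.
568 − 67 = 501 annual rings lie beyond the frost ring toward the bark edge.
501 − 14 false = 487 true annual rings after the frost ring.
Counting back 487 years from 1963 CE places the frost ring in 1963 − 487 = 1476 CE.

1476 CE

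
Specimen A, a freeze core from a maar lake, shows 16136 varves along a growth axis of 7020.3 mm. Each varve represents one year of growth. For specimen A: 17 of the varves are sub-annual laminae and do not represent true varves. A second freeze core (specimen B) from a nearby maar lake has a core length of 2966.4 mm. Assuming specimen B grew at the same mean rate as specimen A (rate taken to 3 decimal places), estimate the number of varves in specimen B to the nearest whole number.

6804 varves

Specimen A: adjusted count: 16136 − 17 = 16119 varves.
A: Mean rate = 7020.3 mm / 16119 years ≈ 0.436 mm/yr.
Specimen B: 2966.4 mm / 0.436 mm per year = 6803.67 years ≈ 6804 varves.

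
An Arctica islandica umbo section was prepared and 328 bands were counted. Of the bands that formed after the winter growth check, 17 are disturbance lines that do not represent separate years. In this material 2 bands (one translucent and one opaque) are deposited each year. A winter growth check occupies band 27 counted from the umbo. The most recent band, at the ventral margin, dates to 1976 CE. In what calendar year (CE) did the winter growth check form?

1834 CE

The winter growth check sits at band 27 from the umbo, so 328 − 27 = 301 bands formed after it.
Excluding 17 false bands: 301 − 17 = 284.
Dividing by 2 bands per year: 284 / 2 = 142 years.
Counting back 142 years from 1976 CE places the winter growth check in 1976 − 142 = 1834 CE.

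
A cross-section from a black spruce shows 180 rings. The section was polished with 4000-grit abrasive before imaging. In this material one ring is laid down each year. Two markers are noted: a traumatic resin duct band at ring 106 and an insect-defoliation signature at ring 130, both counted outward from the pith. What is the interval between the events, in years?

Separation: 130 − 106 = 24 rings.
One ring per year makes the interval 24 years.

24 yr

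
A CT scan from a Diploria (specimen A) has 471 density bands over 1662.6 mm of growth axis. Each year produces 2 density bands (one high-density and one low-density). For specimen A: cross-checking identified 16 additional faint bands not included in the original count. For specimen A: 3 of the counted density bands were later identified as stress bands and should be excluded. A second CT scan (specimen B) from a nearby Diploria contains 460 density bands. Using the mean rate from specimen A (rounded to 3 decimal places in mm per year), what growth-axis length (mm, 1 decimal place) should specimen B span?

1580.1 mm

Specimen A: after corrections the count is 471 − 3 + 16 = 484 density bands.
Specimen A: dividing by 2 density bands per year: 484 / 2 = 242 years.
A: Extension rate ≈ 1662.6 / 242 = 6.870 mm/yr.
Specimen B: 460 density bands at 2 per year is 460 / 2 = 230 years. Length of B = 6.870 × 230 = 1580.1 mm.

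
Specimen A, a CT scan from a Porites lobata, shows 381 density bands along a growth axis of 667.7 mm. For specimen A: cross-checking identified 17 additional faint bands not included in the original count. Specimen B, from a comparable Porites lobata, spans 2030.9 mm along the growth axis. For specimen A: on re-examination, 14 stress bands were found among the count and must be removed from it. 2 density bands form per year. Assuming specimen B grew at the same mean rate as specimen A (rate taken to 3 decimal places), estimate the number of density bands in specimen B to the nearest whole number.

1168 density bands

Specimen A: after corrections the count is 381 − 14 + 17 = 384 density bands.
Specimen A: with 2 density bands per year, 384 / 2 = 192 years.
A: Extension rate ≈ 667.7 / 192 = 3.478 mm per year.
For B, 2030.9 / 3.478 = 583.93 years; at 2 density bands per year that is 583.93 × 2 ≈ 1168 density bands.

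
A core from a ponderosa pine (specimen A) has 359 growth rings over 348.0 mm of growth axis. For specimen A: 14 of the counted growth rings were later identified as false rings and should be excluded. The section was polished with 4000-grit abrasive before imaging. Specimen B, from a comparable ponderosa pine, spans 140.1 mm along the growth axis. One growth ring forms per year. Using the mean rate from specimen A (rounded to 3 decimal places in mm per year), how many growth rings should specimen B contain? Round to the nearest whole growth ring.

139 growth rings

Specimen A: true growth ring count = 359 − 14 = 345.
A: Extension rate ≈ 348.0 / 345 = 1.009 mm/year.
Specimen B: 140.1 mm / 1.009 mm per year = 138.85 years ≈ 139 growth rings.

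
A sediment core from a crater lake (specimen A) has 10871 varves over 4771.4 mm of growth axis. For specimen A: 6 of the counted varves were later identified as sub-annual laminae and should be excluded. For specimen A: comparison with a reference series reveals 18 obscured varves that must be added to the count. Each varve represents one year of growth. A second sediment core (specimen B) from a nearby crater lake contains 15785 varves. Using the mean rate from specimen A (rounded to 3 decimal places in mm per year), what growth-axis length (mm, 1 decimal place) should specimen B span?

Specimen A: correcting the raw count gives 10871 − 6 + 18 = 10883 true varves.
A: 4771.4 mm over 10883 years gives 4771.4 / 10883 ≈ 0.438 mm per year.
For B, 0.438 mm/year × 15785 years = 6913.8 mm.

6913.8 mm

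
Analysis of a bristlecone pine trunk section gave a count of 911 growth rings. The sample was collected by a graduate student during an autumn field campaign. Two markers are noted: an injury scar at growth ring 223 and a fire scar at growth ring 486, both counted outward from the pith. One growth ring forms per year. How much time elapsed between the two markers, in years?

263 years

The two markers are separated by 486 − 223 = 263 growth rings.
That is 263 years at one growth ring per year.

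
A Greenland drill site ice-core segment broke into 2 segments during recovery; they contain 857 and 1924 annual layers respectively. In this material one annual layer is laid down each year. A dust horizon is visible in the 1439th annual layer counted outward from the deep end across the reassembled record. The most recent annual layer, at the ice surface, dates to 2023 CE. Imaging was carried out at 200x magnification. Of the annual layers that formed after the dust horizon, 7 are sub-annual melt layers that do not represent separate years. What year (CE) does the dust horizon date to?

Total annual layers = 857 + 1924 = 2781.
Between annual layer 1439 and the ice surface there are 2781 − 1439 = 1342 annual layers.
Removing the 7 false annual layers leaves 1342 − 7 = 1335 true annual layers beyond the dust horizon.
Counting back 1335 years from 2023 CE places the dust horizon in 2023 − 1335 = 688 CE.

688 CE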